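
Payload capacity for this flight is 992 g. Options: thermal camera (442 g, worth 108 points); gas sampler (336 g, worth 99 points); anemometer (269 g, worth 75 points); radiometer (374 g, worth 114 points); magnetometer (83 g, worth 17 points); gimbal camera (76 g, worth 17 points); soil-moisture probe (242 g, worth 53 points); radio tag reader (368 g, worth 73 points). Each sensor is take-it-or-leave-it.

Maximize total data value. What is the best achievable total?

Taking gas sampler + anemometer + radiometer: 979 g used, 288 in data value.
Runner-up gas sampler + radiometer + soil-moisture probe tops out at 266.

288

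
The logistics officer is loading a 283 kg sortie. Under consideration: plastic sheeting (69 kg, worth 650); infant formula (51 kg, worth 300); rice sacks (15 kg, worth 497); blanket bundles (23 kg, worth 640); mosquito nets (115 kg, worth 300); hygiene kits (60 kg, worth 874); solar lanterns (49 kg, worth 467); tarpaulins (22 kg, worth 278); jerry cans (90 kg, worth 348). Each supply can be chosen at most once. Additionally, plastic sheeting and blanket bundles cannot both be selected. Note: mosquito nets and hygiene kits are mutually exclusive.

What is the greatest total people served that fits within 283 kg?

3104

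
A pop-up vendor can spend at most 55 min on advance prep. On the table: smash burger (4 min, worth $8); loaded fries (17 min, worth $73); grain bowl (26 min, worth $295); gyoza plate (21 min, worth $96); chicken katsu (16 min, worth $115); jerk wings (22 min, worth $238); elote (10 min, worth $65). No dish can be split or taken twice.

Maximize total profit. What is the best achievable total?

541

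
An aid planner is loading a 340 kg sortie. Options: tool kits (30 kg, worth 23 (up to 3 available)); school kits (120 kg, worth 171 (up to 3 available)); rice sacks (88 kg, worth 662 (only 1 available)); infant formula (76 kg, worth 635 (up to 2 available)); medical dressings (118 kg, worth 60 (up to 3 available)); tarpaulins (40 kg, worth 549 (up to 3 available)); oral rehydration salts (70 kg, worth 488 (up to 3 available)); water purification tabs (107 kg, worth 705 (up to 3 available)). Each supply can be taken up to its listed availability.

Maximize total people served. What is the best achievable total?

3258

Ranking by ratio (people served/kg): tarpaulins 13.72, infant formula 8.36, rice sacks 7.52.
Taking the top-ratio supplies first gives 2×tool kits + 2×infant formula + 3×tarpaulins for 2963 (332 kg).
Replace 2×tool kits and infant formula with 2×oral rehydration salts: the trade gains 295 net, giving 3258 at 336 kg.
The spare 4 kg is too small for any remaining supply, and no exchange beats 3258.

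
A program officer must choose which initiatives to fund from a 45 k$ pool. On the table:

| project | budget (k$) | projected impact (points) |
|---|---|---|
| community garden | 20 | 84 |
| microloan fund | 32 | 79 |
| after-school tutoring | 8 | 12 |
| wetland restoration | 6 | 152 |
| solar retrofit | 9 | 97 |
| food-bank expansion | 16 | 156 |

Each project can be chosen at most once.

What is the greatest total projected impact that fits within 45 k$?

417

After-school tutoring + wetland restoration + solar retrofit + food-bank expansion uses 39 of the 45 k$ and totals 417.
No other feasible combination exceeds 417.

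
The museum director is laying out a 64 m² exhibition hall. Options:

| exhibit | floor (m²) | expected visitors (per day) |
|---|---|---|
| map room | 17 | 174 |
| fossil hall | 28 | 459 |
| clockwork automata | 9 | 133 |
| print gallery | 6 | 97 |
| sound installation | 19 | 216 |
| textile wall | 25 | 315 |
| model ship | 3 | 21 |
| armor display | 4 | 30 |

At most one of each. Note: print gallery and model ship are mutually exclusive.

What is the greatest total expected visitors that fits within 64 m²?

907

Ranking by ratio (expected visitors/m²): fossil hall 16.39, print gallery 16.17, clockwork automata 14.78.
The ratio heuristic lands on fossil hall + clockwork automata + print gallery + sound installation (905) but leaves 2 m² idle.
Dropping print gallery and sound installation frees 25 m²; slotting in textile wall (25 m²) lifts the total to 907 at 62 m².
Every other selection either busts 64 m² or breaks a pairing rule or fails to beat 907.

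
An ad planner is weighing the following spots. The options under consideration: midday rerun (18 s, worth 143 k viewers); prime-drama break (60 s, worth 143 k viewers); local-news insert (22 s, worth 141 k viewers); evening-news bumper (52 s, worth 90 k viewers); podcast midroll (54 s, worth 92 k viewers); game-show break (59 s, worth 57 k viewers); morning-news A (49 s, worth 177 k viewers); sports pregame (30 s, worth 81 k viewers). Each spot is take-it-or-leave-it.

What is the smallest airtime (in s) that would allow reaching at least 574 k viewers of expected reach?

Minimise s subject to total expected reach ≥ 574.
Taking midday rerun + prime-drama break + local-news insert + morning-news A gives 604 (≥ 574) for 149 s.
Below 149 s the best achievable stays under 574.

149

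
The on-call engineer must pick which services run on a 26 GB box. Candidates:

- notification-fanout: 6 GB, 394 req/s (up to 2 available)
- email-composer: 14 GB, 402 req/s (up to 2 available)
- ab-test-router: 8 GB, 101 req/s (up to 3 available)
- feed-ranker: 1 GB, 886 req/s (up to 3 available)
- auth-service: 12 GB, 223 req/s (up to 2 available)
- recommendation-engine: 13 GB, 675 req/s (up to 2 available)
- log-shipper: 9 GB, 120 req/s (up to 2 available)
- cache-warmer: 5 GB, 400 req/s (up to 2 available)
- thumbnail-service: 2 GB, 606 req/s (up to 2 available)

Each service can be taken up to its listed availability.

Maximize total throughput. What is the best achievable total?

5064

Taking notification-fanout + 3×feed-ranker + 2×cache-warmer + 2×thumbnail-service: 23 GB used, 5064 in throughput.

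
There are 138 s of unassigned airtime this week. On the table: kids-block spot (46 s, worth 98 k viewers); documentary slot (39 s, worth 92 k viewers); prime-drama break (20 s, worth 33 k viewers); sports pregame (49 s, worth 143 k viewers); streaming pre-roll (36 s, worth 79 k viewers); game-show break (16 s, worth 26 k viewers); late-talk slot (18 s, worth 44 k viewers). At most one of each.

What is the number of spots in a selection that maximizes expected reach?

3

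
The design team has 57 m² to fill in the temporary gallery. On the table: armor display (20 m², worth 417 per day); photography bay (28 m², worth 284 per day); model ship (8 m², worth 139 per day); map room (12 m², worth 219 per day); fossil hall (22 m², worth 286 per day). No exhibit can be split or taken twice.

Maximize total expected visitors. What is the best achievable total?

922

Filling by ratio: armor display + model ship + map room for 775, with 17 m² left unused.
The 8 m² tied up in model ship is better spent on fossil hall — total rises to 922 (54 m²).
An exhaustive check of the 32 subsets confirms 922.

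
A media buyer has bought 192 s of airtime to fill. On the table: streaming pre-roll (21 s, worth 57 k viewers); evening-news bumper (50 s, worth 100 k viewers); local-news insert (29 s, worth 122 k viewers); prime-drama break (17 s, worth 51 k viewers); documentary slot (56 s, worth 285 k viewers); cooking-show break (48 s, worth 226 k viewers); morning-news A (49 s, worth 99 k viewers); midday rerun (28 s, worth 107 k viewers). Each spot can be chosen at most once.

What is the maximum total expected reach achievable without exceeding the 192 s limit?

797

Density check — documentary slot 5.09, cooking-show break 4.71, local-news insert 4.21, midday rerun 3.82 are the best per s.
The ratio heuristic lands on local-news insert + prime-drama break + documentary slot + cooking-show break + midday rerun (791) but leaves 14 s idle.
Dropping prime-drama break frees 17 s; slotting in streaming pre-roll (21 s) lifts the total to 797 at 182 s.
An exhaustive check of the 256 subsets confirms 797.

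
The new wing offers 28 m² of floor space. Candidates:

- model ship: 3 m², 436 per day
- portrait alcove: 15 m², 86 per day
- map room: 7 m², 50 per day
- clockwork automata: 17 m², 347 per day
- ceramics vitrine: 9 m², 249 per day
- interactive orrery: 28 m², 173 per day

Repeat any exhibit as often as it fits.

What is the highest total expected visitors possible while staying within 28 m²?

3924

9×model ship uses 27 of the 28 m² and totals 3924.
That's the maximum — no swap from here does better than 3924.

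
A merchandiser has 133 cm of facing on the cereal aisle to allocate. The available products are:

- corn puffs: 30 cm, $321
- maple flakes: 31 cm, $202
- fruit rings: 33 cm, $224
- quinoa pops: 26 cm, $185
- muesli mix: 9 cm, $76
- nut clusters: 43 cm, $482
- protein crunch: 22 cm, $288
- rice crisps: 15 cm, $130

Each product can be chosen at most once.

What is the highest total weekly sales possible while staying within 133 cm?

1352

Ranking by ratio (weekly sales/cm): protein crunch 13.09, nut clusters 11.21, corn puffs 10.70, rice crisps 8.67.
Filling by ratio: corn puffs + muesli mix + nut clusters + protein crunch + rice crisps for 1297, with 14 cm left unused.
Dropping rice crisps frees 15 cm; slotting in quinoa pops (26 cm) lifts the total to 1352 at 130 cm.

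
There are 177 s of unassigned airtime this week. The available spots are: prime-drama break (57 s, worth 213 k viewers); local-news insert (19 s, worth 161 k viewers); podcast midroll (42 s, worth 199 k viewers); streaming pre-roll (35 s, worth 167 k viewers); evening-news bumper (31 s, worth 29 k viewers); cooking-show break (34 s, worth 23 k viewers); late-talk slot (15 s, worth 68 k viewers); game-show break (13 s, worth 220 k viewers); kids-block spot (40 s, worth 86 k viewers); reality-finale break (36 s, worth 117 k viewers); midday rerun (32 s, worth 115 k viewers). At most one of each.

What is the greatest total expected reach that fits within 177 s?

Density check — game-show break 16.92, local-news insert 8.47, streaming pre-roll 4.77, podcast midroll 4.74 are the best per s.
Filling by ratio: local-news insert + podcast midroll + streaming pre-roll + late-talk slot + game-show break + midday rerun for 930, with 21 s left unused.
The 15 s tied up in late-talk slot is better spent on reality-finale break — total rises to 979 (177 s).

979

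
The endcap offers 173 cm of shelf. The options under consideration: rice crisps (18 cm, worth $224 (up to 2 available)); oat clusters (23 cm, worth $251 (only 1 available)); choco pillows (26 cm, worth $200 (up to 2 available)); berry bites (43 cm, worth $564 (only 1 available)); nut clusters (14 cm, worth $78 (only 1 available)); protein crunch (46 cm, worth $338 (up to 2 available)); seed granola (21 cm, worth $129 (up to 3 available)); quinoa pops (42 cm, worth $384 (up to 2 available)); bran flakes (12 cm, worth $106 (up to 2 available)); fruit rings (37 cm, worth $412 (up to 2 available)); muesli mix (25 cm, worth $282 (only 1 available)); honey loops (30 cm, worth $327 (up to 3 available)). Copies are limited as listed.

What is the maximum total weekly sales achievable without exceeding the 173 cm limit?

The ratio heuristic lands on 2×rice crisps + oat clusters + berry bites + fruit rings + muesli mix (1957) but leaves 9 cm idle.
Replace oat clusters with honey loops: the trade gains 76 net, giving 2033 at 171 cm.
The spare 2 cm is too small for any remaining product, and no exchange beats 2033.

2033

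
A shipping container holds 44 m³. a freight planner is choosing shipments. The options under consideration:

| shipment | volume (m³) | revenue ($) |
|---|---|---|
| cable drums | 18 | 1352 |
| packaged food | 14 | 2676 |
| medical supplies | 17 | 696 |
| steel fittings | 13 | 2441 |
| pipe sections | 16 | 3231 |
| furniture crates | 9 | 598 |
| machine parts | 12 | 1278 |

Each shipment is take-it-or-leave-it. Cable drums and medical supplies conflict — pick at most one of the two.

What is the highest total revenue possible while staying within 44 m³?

Best packing: packaged food + steel fittings + pipe sections — 43 m³, 8348 total.

8348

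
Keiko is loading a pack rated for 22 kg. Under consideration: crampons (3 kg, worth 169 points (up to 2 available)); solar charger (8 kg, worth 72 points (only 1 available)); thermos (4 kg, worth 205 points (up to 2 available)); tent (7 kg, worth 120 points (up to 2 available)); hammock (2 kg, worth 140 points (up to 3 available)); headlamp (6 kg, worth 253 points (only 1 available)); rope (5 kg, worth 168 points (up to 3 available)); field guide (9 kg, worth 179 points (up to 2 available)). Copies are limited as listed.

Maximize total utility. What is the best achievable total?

1216

By utility per kg: hammock 70.00, crampons 56.33, thermos 51.25, headlamp 42.17 lead.
A density-first pass picks 2×crampons + 2×thermos + 3×hammock — 1168 at 20 kg.
Replace thermos with headlamp: the trade gains 48 net, giving 1216 at 22 kg.
Every other selection either busts 22 kg or exceeds an availability limit or fails to beat 1216.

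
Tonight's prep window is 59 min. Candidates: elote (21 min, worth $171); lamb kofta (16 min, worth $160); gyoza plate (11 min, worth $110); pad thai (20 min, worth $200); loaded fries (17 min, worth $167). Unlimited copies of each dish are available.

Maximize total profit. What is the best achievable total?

590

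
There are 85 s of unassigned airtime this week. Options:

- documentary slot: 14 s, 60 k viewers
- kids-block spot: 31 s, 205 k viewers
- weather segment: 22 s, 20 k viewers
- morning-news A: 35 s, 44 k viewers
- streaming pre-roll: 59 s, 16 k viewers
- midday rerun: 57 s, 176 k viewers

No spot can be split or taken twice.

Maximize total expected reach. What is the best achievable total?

Best packing: documentary slot + kids-block spot + morning-news A — 80 s, 309 total.
Runner-up documentary slot + kids-block spot + weather segment tops out at 285.

309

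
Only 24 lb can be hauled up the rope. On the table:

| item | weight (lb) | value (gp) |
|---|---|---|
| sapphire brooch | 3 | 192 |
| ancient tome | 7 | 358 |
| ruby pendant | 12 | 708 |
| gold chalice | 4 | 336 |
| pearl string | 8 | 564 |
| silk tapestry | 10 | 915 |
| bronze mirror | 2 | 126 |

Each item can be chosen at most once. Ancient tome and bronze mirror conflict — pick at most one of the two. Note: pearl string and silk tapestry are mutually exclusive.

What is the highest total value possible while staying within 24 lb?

1801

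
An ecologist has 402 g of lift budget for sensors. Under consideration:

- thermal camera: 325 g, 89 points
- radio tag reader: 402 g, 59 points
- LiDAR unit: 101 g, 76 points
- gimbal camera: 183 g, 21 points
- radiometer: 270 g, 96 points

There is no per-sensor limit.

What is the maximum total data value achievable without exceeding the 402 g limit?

The ratio ordering already packs tightly: 3×LiDAR unit, 303 g, 228.
No other feasible combination exceeds 228.

228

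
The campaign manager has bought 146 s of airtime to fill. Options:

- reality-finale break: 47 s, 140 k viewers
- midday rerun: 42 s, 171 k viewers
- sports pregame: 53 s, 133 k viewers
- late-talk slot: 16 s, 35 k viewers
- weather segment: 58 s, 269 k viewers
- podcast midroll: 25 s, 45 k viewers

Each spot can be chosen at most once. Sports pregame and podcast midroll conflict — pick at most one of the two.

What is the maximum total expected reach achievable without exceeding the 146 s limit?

Best packing: midday rerun + late-talk slot + weather segment + podcast midroll — 141 s, 520 total.
No other feasible combination exceeds 520.

520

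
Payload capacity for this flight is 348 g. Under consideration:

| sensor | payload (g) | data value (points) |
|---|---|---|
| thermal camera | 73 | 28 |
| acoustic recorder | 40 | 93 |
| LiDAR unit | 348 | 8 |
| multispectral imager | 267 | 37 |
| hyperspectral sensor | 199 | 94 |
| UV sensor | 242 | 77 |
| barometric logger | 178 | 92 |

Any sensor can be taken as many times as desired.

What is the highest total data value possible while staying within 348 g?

744

Ranking by ratio (data value/g): acoustic recorder 2.33, barometric logger 0.52, hyperspectral sensor 0.47.
Best packing: 8×acoustic recorder — 320 g, 744 total.
Every other selection either busts 348 g or fails to beat 744.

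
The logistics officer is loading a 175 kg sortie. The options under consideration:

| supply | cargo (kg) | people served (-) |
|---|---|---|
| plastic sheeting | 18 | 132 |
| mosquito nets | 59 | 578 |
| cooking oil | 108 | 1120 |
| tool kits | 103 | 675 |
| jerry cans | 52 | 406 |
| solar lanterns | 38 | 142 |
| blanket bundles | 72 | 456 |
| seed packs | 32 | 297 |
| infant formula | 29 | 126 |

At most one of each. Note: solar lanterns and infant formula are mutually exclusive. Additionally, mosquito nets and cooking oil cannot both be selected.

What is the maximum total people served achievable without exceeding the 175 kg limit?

1549

Ranking by ratio (people served/kg): cooking oil 10.37, mosquito nets 9.80, seed packs 9.28.
Taking plastic sheeting + cooking oil + seed packs: 158 kg used, 1549 in people served.
Every other selection either busts 175 kg or breaks a pairing rule or fails to beat 1549.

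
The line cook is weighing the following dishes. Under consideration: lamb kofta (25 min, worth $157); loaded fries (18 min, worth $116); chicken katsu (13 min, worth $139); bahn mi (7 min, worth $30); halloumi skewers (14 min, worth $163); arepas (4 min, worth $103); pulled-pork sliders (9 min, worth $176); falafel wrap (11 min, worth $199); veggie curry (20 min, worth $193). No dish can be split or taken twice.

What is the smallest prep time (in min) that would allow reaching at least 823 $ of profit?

58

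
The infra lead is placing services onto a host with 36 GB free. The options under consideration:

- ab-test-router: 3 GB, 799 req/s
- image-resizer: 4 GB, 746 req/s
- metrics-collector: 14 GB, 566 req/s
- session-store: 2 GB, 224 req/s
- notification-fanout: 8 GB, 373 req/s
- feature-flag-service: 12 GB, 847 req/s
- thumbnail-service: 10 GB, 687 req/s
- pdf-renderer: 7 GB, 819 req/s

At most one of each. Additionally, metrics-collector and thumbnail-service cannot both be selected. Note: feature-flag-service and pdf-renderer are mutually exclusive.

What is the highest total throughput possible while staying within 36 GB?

Ab-test-router + image-resizer + session-store + notification-fanout + thumbnail-service + pdf-renderer uses 34 of the 36 GB and totals 3648.

3648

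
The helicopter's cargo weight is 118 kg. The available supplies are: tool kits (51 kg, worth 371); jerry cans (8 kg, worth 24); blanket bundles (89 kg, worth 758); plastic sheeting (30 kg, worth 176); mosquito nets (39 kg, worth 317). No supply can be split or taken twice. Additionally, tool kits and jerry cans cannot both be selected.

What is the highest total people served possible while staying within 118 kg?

Density check — blanket bundles 8.52, mosquito nets 8.13, tool kits 7.27, plastic sheeting 5.87 are the best per kg.
Jerry cans + blanket bundles uses 97 of the 118 kg and totals 782.
No other feasible combination exceeds 782.

782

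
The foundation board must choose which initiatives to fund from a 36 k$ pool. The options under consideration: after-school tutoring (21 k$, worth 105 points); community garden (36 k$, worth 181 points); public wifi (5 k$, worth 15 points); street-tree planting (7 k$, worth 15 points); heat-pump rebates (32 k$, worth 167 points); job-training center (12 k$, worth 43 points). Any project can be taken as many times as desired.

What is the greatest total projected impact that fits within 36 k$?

181

Ranking by ratio (projected impact/k$): heat-pump rebates 5.22, community garden 5.03, after-school tutoring 5.00.
Filling by ratio: heat-pump rebates for 167, with 4 k$ left unused.
The 32 k$ tied up in heat-pump rebates is better spent on community garden — total rises to 181 (36 k$).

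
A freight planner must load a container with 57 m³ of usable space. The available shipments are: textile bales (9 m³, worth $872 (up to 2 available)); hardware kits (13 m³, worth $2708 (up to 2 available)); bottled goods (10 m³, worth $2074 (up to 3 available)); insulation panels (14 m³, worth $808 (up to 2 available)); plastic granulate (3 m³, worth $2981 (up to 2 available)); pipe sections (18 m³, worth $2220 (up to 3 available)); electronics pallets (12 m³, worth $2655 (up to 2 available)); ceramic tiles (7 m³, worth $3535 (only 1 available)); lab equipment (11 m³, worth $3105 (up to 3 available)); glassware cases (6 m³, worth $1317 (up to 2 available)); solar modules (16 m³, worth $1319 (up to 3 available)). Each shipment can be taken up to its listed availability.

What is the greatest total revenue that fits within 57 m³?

20886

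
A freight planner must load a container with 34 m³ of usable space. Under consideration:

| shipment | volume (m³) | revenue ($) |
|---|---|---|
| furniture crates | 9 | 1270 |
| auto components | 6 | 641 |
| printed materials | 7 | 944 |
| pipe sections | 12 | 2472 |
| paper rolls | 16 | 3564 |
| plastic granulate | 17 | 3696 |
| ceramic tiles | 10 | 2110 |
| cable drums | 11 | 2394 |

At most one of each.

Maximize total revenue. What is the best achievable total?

A density-first pass picks printed materials + paper rolls + cable drums — 6902 at 34 m³.
Dropping printed materials and cable drums frees 18 m³; slotting in plastic granulate (17 m³) lifts the total to 7260 at 33 m³.
The closest alternative, pipe sections + ceramic tiles + cable drums, reaches only 6976.

7260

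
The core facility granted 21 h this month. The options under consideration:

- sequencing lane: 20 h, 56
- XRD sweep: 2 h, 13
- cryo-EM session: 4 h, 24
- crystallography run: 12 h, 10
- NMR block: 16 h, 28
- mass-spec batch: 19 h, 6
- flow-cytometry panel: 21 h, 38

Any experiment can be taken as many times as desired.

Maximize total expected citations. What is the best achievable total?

130

10×XRD sweep uses 20 of the 21 h and totals 130.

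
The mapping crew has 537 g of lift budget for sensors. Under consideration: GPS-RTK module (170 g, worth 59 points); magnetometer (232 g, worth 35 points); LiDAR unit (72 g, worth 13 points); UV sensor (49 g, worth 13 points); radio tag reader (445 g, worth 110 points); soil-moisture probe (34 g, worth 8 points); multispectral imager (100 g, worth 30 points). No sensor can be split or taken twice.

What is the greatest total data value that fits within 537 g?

132

Taking the top-ratio sensors first gives GPS-RTK module + LiDAR unit + UV sensor + soil-moisture probe + multispectral imager for 123 (425 g).
Replace LiDAR unit and UV sensor with magnetometer: the trade gains 9 net, giving 132 at 536 g.
Nothing else within 537 g beats 132.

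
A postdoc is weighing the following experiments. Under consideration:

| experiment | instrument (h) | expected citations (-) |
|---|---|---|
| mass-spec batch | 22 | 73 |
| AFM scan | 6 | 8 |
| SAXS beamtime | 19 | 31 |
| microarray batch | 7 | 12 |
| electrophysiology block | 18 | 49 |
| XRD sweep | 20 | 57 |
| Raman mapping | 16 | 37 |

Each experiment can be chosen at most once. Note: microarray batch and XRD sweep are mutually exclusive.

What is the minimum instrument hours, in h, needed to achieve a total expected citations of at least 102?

38

Look for the lowest-instrument combination reaching 102.
electrophysiology block + XRD sweep: 106 expected citations at 38 h.
Below 38 h the best achievable stays under 102.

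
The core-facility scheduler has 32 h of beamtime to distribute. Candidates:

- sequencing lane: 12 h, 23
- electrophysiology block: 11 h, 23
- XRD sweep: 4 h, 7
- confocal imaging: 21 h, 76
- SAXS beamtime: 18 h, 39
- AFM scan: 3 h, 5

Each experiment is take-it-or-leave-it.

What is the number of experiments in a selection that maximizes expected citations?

Optimal total is 99.
One optimal bundle: electrophysiology block + confocal imaging (32 h).
Any selection reaching 99 contains exactly 2 experiments.

2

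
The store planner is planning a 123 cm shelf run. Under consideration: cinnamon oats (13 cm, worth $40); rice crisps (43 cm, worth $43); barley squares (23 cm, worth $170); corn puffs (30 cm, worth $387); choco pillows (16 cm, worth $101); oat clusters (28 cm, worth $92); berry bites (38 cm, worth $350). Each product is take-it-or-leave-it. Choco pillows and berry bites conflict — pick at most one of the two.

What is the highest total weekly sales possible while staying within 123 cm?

999

Best packing: barley squares + corn puffs + oat clusters + berry bites — 119 cm, 999 total.
The spare 4 cm is too small for any remaining product, and no feasible exchange beats 999.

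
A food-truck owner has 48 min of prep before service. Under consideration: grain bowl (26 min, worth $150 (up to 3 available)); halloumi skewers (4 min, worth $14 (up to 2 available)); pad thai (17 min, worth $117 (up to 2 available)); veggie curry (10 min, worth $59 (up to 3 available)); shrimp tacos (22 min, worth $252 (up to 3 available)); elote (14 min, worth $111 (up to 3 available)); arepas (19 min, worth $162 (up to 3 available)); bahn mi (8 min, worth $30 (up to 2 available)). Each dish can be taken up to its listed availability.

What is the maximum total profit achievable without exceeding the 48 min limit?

518

Halloumi skewers + 2×shrimp tacos uses 48 of the 48 min and totals 518.
Every other selection either busts 48 min or exceeds an availability limit or fails to beat 518.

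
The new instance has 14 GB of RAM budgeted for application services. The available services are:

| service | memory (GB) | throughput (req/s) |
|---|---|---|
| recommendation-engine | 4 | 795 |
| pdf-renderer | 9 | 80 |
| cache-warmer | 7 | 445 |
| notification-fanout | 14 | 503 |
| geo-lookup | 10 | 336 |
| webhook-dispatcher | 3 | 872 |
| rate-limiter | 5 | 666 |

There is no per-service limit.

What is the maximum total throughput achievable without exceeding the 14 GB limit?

3488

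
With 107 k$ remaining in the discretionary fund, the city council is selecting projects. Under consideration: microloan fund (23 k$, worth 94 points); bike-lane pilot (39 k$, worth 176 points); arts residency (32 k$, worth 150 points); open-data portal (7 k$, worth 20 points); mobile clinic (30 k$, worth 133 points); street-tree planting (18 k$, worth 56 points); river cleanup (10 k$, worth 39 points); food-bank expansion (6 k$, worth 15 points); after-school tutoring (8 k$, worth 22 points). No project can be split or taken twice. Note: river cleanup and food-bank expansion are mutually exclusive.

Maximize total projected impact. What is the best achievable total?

474

The ratio ordering already packs tightly: bike-lane pilot + arts residency + mobile clinic + food-bank expansion, 107 k$, 474.
That's the maximum — no feasible swap from here does better than 474.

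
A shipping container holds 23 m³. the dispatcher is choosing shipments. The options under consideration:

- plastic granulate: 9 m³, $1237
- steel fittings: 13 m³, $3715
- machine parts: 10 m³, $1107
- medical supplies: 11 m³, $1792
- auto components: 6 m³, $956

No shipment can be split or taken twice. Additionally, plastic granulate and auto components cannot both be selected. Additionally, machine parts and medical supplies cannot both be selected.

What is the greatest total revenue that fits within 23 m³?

Taking the top-ratio shipments first gives steel fittings + auto components for 4671 (19 m³).
Replace auto components with plastic granulate: the trade gains 281 net, giving 4952 at 22 m³.
Runner-up steel fittings + machine parts tops out at 4822.

4952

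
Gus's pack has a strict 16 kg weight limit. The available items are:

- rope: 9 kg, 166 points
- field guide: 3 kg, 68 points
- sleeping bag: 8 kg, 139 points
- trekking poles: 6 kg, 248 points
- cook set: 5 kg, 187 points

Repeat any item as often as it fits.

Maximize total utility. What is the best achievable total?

Filling by ratio: field guide + 2×trekking poles for 564, with 1 kg left unused.
Replace field guide and trekking poles with 2×cook set: the trade gains 58 net, giving 622 at 16 kg.

622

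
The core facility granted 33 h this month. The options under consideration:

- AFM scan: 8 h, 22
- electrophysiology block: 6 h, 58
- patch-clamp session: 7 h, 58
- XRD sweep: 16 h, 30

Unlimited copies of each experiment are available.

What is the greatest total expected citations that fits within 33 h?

290

Density check — electrophysiology block 9.67, patch-clamp session 8.29, AFM scan 2.75 are the best per h.
Taking 5×electrophysiology block: 30 h used, 290 in expected citations.
Nothing else within 33 h beats 290.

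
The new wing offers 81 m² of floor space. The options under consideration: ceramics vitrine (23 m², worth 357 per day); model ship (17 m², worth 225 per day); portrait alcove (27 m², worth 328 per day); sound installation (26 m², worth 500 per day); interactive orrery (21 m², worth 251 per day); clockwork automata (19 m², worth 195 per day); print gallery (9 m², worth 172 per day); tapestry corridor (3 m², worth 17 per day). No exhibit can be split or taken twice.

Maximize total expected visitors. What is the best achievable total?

Density check — sound installation 19.23, print gallery 19.11, ceramics vitrine 15.52 are the best per m².
A density-first pass picks ceramics vitrine + model ship + sound installation + print gallery + tapestry corridor — 1271 at 78 m².
Dropping model ship and tapestry corridor frees 20 m²; slotting in interactive orrery (21 m²) lifts the total to 1280 at 79 m².
An exhaustive check of the 256 subsets confirms 1280.

1280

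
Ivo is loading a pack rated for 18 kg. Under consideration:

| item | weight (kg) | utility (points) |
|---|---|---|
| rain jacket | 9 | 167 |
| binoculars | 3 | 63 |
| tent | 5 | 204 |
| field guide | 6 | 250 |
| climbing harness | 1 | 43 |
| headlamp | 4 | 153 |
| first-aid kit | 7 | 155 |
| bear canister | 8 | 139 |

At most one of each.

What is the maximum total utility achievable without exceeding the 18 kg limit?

The ratio heuristic lands on tent + field guide + climbing harness + headlamp (650) but leaves 2 kg idle.
The 1 kg tied up in climbing harness is better spent on binoculars — total rises to 670 (18 kg).

670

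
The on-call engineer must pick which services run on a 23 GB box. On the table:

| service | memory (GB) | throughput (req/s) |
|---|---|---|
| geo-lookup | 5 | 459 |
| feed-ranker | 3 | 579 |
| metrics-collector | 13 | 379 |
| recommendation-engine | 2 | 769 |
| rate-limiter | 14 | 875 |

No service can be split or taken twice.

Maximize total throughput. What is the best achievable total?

Greedy by ratio would take geo-lookup + feed-ranker + metrics-collector + recommendation-engine: 23 GB used, total 2186.
Dropping geo-lookup and metrics-collector frees 18 GB; slotting in rate-limiter (14 GB) lifts the total to 2223 at 19 GB.
Runner-up geo-lookup + feed-ranker + metrics-collector + recommendation-engine tops out at 2186.

2223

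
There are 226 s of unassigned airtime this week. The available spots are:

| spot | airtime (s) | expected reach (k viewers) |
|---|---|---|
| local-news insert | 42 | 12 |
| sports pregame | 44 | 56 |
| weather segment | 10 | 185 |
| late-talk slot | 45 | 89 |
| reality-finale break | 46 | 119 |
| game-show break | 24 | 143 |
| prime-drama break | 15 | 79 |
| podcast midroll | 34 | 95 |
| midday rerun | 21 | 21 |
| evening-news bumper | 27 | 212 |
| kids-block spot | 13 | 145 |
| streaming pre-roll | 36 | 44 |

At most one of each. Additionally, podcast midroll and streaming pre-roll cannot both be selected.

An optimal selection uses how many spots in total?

Optimal total is 1067.
For example weather segment + late-talk slot + reality-finale break + game-show break + prime-drama break + podcast midroll + evening-news bumper + kids-block spot achieves it, using 214 s.
All optima have 8 spots.

8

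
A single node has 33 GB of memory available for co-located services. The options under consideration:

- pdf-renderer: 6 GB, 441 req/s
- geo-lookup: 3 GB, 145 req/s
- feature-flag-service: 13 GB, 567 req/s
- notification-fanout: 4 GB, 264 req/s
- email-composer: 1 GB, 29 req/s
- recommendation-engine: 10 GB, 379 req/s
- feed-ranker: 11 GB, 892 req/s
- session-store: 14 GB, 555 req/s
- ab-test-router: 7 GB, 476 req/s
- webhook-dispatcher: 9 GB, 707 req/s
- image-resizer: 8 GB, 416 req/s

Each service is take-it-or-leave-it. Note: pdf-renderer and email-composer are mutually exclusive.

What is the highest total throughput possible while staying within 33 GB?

2516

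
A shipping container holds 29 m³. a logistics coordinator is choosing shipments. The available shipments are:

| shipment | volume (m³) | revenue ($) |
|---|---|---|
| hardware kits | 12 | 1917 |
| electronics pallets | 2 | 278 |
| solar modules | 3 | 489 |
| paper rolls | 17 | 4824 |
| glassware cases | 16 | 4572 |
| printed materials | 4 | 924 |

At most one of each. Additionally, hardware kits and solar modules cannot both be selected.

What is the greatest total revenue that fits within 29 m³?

6741

Greedy by ratio would take electronics pallets + solar modules + glassware cases + printed materials: 25 m³ used, total 6263.
Reworking the packing: hardware kits + paper rolls uses 29 m³ and improves the total to 6741.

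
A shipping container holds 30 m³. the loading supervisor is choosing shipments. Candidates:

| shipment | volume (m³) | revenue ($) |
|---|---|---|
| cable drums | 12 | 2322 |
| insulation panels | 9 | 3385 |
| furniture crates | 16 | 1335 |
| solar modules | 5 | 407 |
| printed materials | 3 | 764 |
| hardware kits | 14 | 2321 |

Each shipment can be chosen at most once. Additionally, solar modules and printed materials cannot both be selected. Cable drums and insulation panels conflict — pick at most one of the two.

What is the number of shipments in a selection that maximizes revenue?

3

The maximum revenue within 30 m³ is 6470.
insulation panels + printed materials + hardware kits hits 6470 at 26 m³.
All optima have 3 shipments.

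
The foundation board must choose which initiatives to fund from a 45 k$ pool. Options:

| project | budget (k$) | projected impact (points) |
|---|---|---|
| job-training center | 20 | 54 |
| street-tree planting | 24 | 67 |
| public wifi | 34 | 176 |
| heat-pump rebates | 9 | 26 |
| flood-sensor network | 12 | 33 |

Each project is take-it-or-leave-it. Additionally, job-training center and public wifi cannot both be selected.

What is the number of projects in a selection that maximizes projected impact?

2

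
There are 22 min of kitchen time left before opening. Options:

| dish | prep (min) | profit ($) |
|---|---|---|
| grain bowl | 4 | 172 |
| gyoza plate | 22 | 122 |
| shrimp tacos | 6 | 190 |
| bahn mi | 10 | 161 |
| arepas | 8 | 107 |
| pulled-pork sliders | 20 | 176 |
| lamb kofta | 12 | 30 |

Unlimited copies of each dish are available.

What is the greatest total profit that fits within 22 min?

878

Taking the top-ratio dishes first gives 5×grain bowl for 860 (20 min).
The 4 min tied up in grain bowl is better spent on shrimp tacos — total rises to 878 (22 min).
No other feasible combination exceeds 878.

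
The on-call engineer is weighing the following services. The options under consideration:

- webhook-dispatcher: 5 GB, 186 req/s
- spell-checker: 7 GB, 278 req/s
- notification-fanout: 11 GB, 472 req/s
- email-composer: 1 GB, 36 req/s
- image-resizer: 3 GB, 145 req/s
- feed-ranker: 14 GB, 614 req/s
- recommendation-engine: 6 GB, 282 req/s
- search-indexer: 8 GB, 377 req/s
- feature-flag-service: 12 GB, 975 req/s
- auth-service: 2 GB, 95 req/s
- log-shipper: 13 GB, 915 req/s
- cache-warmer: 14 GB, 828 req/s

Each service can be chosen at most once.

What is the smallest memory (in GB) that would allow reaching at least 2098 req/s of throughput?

30

Need the lightest bundle worth ≥ 2098.
Taking image-resizer + feature-flag-service + auth-service + log-shipper gives 2130 (≥ 2098) for 30 GB.
Any bundle with less than 30 GB falls short of 2098.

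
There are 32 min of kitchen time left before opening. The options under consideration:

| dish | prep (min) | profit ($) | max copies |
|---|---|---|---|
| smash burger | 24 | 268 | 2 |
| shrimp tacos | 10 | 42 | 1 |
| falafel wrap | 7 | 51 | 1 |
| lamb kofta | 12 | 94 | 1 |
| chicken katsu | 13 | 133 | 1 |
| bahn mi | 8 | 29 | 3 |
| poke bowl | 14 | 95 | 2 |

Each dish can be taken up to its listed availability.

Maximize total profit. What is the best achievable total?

Smash burger + falafel wrap uses 31 of the 32 min and totals 319.
The spare 1 min is too small for any remaining dish, and no exchange beats 319.

319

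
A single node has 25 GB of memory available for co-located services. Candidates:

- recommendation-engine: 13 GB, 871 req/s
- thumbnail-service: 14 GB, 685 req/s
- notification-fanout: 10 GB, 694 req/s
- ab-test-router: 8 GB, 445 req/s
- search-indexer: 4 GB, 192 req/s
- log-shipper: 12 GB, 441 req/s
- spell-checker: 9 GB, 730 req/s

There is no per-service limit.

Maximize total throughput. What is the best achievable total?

Best packing: search-indexer + 2×spell-checker — 22 GB, 1652 total.
Every other selection either busts 25 GB or fails to beat 1652.

1652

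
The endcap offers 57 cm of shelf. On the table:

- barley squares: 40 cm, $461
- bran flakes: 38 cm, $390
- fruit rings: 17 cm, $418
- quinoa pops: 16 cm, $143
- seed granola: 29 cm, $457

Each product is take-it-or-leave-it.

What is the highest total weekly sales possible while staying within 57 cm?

Ranking by ratio (weekly sales/cm): fruit rings 24.59, seed granola 15.76, barley squares 11.53, bran flakes 10.26.
A density-first pass picks fruit rings + seed granola — 875 at 46 cm.
Dropping seed granola frees 29 cm; slotting in barley squares (40 cm) lifts the total to 879 at 57 cm.
An exhaustive check of the 32 subsets confirms 879.

879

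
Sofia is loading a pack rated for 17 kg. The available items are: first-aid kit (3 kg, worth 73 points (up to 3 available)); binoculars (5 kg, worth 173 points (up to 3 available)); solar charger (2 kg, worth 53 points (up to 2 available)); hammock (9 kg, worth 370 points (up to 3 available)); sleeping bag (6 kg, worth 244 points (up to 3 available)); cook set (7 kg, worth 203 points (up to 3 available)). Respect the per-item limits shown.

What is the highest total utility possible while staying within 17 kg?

667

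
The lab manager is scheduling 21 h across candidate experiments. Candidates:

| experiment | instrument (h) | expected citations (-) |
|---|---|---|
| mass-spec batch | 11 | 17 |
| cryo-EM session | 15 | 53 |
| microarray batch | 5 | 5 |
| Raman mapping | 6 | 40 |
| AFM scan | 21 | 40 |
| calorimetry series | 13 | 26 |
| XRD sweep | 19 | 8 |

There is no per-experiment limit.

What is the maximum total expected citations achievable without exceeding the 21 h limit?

120

Density check — Raman mapping 6.67, cryo-EM session 3.53, calorimetry series 2.00 are the best per h.
3×Raman mapping uses 18 of the 21 h and totals 120.
Nothing else within 21 h beats 120.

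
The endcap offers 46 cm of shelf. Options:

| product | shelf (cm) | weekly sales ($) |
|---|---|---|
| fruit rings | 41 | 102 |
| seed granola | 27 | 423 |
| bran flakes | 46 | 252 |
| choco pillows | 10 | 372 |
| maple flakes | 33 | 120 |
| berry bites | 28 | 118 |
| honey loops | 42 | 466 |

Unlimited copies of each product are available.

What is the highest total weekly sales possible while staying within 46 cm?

1488

Best packing: 4×choco pillows — 40 cm, 1488 total.
No other feasible combination exceeds 1488.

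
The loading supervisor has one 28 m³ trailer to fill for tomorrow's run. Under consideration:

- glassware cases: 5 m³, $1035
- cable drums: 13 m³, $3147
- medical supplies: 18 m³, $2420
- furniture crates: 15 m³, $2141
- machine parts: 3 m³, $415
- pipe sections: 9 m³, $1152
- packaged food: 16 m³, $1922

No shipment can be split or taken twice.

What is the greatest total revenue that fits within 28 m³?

Ranking by ratio (revenue/m³): cable drums 242.08, glassware cases 207.00, furniture crates 142.73, machine parts 138.33.
Filling by ratio: glassware cases + cable drums + machine parts for 4597, with 7 m³ left unused.
The 3 m³ tied up in machine parts is better spent on pipe sections — total rises to 5334 (27 m³).
That's the maximum — no swap from here does better than 5334.

5334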